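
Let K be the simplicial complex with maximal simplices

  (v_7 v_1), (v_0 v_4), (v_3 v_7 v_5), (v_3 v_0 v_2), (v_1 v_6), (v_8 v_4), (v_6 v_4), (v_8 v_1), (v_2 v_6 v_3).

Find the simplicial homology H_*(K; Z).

H_0 ≅ Z,  H_1 ≅ Z^3,  H_2 = 0.

Fix the vertex order v_0 < v_1 < v_2 < v_3 < v_4 < v_5 < v_6 < v_7 < v_8 and write every simplex with vertices in increasing order. Then dim K = 2 and the simplices of K are:

  0-simplices (9): [v_0], [v_1], [v_2], [v_3], [v_4], [v_5], [v_6], [v_7], [v_8]
  1-simplices (14): [v_0,v_2], [v_0,v_3], [v_0,v_4], [v_1,v_6], [v_1,v_7], [v_1,v_8], [v_2,v_3], [v_2,v_6], [v_3,v_5], [v_3,v_6], [v_3,v_7], [v_4,v_6], [v_4,v_8], [v_5,v_7]
  2-simplices (3): [v_0,v_2,v_3], [v_2,v_3,v_6], [v_3,v_5,v_7]

Hence C_0 ≅ Z^9, C_1 ≅ Z^14, C_2 ≅ Z^3.

∂_1: C_1 → C_0 sends each edge [p,q] (with p < q) to q − p. For instance
  ∂[v_3,v_7] = [v_7] − [v_3].
The 9×14 boundary matrix has rank 8 and Smith normal form diag(1,1,1,1,1,1,1,1).

Boundary ∂_2: C_2 → C_1 sends each 2-simplex [p,q,r] to [q,r] − [p,r] + [p,q]. For instance
  ∂[v_2,v_3,v_6] = [v_3,v_6] − [v_2,v_6] + [v_2,v_3],
  ∂[v_3,v_5,v_7] = [v_5,v_7] − [v_3,v_7] + [v_3,v_5].
This gives a 14×3 integer matrix of rank 3; reducing to Smith normal form yields diagonal entries (1,1,1).

Computing H_k = (kernel of ∂_k) / (image of ∂_{k+1}):

  H_0: rank C_0 − rank ∂_1 = 9 − 8 = 1, and the invariant factors of ∂_1 are all 1, so H_0 = Z.
  H_1: rank ker ∂_1 − rank ∂_2 = (14 − 8) − 3 = 3, and the invariant factors of ∂_2 are all 1, so H_1 = Z^3.
  H_2: rank ker ∂_2 − rank ∂_3 = (3 − 3) − 0 = 0, and there is no ∂_3, so H_2 = 0.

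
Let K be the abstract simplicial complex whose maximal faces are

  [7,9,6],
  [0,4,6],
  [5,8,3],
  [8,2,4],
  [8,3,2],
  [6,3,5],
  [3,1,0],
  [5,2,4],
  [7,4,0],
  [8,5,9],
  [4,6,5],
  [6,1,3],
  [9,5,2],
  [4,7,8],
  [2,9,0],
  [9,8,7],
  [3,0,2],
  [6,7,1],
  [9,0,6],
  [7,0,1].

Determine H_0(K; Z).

Take the total order 0 < 1 < 2 < 3 < 4 < 5 < 6 < 7 < 8 < 9 on the vertex set. Then K (dimension 2) consists of the simplices:

  0-simplices (10): [0], [1], [2], [3], [4], [5], [6], [7], [8], [9]
  1-simplices (30): (30 of them)
  2-simplices (20): (20 of them)

giving chain groups C_0 ≅ Z^10, C_1 ≅ Z^30, C_2 ≅ Z^20.

Boundary ∂_1: C_1 → C_0 maps an edge to its endpoints' difference, ∂[p,q] = q − p. For instance
  ∂[0,2] = [2] − [0].
The resulting 10×30 matrix has rank 9, and its Smith normal form has invariant factors (1,1,1,1,1,1,1,1,1).

The boundary map ∂_2: C_2 → C_1 acts by ∂[p,q,r] = [q,r] − [p,r] + [p,q]. For instance
  ∂[1,6,7] = [6,7] − [1,7] + [1,6],
  ∂[2,3,8] = [3,8] − [2,8] + [2,3].
As a 30×20 matrix over Z this has rank 20, with invariant factors (1,1,1,1,1,1,1,1,1,1,1,1,1,1,1,1,1,1,1,2).

Reading off H_k = ker ∂_k / im ∂_{k+1}:

  H_0: rank C_0 − rank ∂_1 = 10 − 9 = 1, and the invariant factors of ∂_1 are all 1, so H_0 = Z.

H_0 ≅ Z.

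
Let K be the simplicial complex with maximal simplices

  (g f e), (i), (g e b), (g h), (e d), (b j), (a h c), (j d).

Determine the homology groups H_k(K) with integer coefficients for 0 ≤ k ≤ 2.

Take the total order a < b < c < d < e < f < g < h < i < j on the vertex set. Then K (dimension 2) consists of the simplices:

  0-simplices (10): a, b, c, d, e, f, g, h, i, j
  1-simplices (12): ac, ah, be, bg, bj, ch, de, dj, ef, eg, fg, gh
  2-simplices (3): ach, beg, efg

so the chain groups are C_0 ≅ Z^10, C_1 ≅ Z^12, C_2 ≅ Z^3.

Boundary ∂_1: C_1 → C_0 is given by ∂[p,q] = [q] − [p]. For instance
  ∂dj = j − d.
The 10×12 boundary matrix has rank 8 and Smith normal form diag(1,1,1,1,1,1,1,1).

∂_2: C_2 → C_1 sends each 2-simplex [p,q,r] to [q,r] − [p,r] + [p,q]. For instance
  ∂beg = eg − bg + be,
  ∂ach = ch − ah + ac.
The 12×3 boundary matrix has rank 3 and Smith normal form diag(1,1,1).

From H_k ≅ ker(∂_k) / im(∂_{k+1}) we obtain:

  H_0: rank C_0 − rank ∂_1 = 10 − 8 = 2, and the invariant factors of ∂_1 are all 1, so H_0 ≅ Z^2.
  H_1: rank ker ∂_1 − rank ∂_2 = (12 − 8) − 3 = 1, and the invariant factors of ∂_2 are all 1, so H_1 ≅ Z.
  H_2: rank ker ∂_2 − rank ∂_3 = (3 − 3) − 0 = 0, and there is no ∂_3, so H_2 ≅ 0.

H_0 ≅ Z^2,  H_1 ≅ Z,  H_2 = 0.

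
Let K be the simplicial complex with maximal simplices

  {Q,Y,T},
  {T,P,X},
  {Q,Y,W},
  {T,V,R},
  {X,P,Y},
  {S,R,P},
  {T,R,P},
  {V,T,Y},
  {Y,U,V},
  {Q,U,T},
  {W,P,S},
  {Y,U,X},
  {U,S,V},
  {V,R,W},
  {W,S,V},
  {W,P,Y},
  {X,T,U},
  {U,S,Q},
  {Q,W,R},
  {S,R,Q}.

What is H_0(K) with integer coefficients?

H_0 ≅ Z.

Fix the vertex order P < Q < R < S < T < U < V < W < X < Y and write every simplex with vertices in increasing order. Then dim K = 2 and the simplices of K are:

  0-simplices (10): P, Q, R, S, T, U, V, W, X, Y
  1-simplices (30): PR, PS, PT, PW, PX, PY, QR, QS, QT, QU, QW, QY, RS, RT, RV, RW, SU, SV, SW, TU, TV, TX, TY, UV, UX, UY, VW, VY, WY, XY
  2-simplices (20): PRS, PRT, PSW, PTX, PWY, PXY, QRS, QRW, QSU, QTU, QTY, QWY, RTV, RVW, SUV, SVW, TUX, TVY, UVY, UXY

so the chain groups are C_0 ≅ Z^10, C_1 ≅ Z^30, C_2 ≅ Z^20.

The boundary map ∂_1: C_1 → C_0 is given by ∂[p,q] = [q] − [p]. For instance
  ∂WY = Y − W.
This gives a 10×30 integer matrix of rank 9; reducing to Smith normal form yields diagonal entries (1,1,1,1,1,1,1,1,1).

∂_2: C_2 → C_1 maps a triangle to the signed sum of its edges. For instance
  ∂QTU = TU − QU + QT,
  ∂UVY = VY − UY + UV.
The resulting 30×20 matrix has rank 20, and its Smith normal form has invariant factors (1,1,1,1,1,1,1,1,1,1,1,1,1,1,1,1,1,1,1,2).

Computing H_k = (kernel of ∂_k) / (image of ∂_{k+1}):

  H_0: rank C_0 − rank ∂_1 = 10 − 9 = 1, and the invariant factors of ∂_1 are all 1, so H_0 ≅ Z.

(K is a triangulation of the Klein bottle.)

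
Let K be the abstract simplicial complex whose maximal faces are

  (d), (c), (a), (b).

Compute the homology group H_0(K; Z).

Take the total order a < b < c < d on the vertex set. Then K (dimension 0) consists of the simplices:

  0-simplices (4): a, b, c, d

giving chain groups C_0 ≅ Z^4.

Now H_k = ker ∂_k / im ∂_{k+1}, so:

  H_0: rank C_0 − rank ∂_1 = 4 − 0 = 4, and there is no ∂_1, so H_0 = Z^4.

(K is a triangulation of a set of 4 points.)

H_0 = Z^4.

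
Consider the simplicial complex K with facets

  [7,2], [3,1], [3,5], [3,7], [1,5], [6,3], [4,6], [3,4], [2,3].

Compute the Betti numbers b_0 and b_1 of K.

b_0 = 1, b_1 = 3.

Take the total order 1 < 2 < 3 < 4 < 5 < 6 < 7 on the vertex set. Then K (dimension 1) consists of the simplices:

  0-simplices (7): [1], [2], [3], [4], [5], [6], [7]
  1-simplices (9): [1,3], [1,5], [2,3], [2,7], [3,4], [3,5], [3,6], [3,7], [4,6]

Hence C_0 ≅ Z^7, C_1 ≅ Z^9.

∂_1: C_1 → C_0 maps an edge to its endpoints' difference, ∂[p,q] = q − p.
The 7×9 boundary matrix has rank 6 and Smith normal form diag(1,1,1,1,1,1).

Now H_k = ker ∂_k / im ∂_{k+1}, so:

  H_0: rank C_0 − rank ∂_1 = 7 − 6 = 1, and the invariant factors of ∂_1 are all 1, so H_0 = Z.
  H_1: rank ker ∂_1 − rank ∂_2 = (9 − 6) − 0 = 3, and there is no ∂_2, so H_1 = Z^3.

As a check, the Euler characteristic is 7 − 9 = -2, which agrees with 1 − 3 = -2.

Hence the Betti numbers are b_0 = 1, b_1 = 3.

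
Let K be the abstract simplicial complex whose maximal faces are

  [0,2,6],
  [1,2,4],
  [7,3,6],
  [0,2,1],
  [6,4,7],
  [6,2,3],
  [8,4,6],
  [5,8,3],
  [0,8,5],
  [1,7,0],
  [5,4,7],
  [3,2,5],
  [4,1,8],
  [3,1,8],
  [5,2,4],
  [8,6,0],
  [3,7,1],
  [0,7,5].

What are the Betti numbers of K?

b_0 = 1, b_1 = 2, b_2 = 1.

K has 9 vertices, 27 edges, 18 triangles.
rank ∂_0 = 0, rank ∂_1 = 8 ⇒ b_0 = 9 − 0 − 8 = 1; all invariant factors of ∂_1 are 1 so no torsion. So H_0 = Z.
rank ∂_1 = 8, rank ∂_2 = 17 ⇒ b_1 = 27 − 8 − 17 = 2; all invariant factors of ∂_2 are 1 so no torsion. So H_1 = Z^2.
rank ∂_2 = 17, rank ∂_3 = 0 ⇒ b_2 = 18 − 17 − 0 = 1. So H_2 = Z.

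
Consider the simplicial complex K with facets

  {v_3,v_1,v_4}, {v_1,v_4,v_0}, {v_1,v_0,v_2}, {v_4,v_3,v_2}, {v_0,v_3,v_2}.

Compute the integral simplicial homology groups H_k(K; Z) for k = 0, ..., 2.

Order the vertices as v_0 < v_1 < v_2 < v_3 < v_4. Listing each simplex with vertices in this order, K has dimension 2 with simplices:

  0-simplices (5): [v_0], [v_1], [v_2], [v_3], [v_4]
  1-simplices (10): [v_0,v_1], [v_0,v_2], [v_0,v_3], [v_0,v_4], [v_1,v_2], [v_1,v_3], [v_1,v_4], [v_2,v_3], [v_2,v_4], [v_3,v_4]
  2-simplices (5): [v_0,v_1,v_2], [v_0,v_1,v_4], [v_0,v_2,v_3], [v_1,v_3,v_4], [v_2,v_3,v_4]

so the chain groups are C_0 ≅ Z^5, C_1 ≅ Z^10, C_2 ≅ Z^5.

∂_1: C_1 → C_0 is given by ∂[p,q] = [q] − [p]. For instance
  ∂[v_1,v_4] = [v_4] − [v_1].
The resulting 5×10 matrix has rank 4, and its Smith normal form has invariant factors (1,1,1,1).

∂_2: C_2 → C_1 maps a triangle to the signed sum of its edges. For instance
  ∂[v_0,v_1,v_2] = [v_1,v_2] − [v_0,v_2] + [v_0,v_1],
  ∂[v_1,v_3,v_4] = [v_3,v_4] − [v_1,v_4] + [v_1,v_3].
As a 10×5 matrix over Z this has rank 5, with invariant factors (1,1,1,1,1).

Now H_k = ker ∂_k / im ∂_{k+1}, so:

  H_0: rank C_0 − rank ∂_1 = 5 − 4 = 1, and the invariant factors of ∂_1 are all 1, so H_0 ≅ Z.
  H_1: rank ker ∂_1 − rank ∂_2 = (10 − 4) − 5 = 1, and the invariant factors of ∂_2 are all 1, so H_1 ≅ Z.
  H_2: rank ker ∂_2 − rank ∂_3 = (5 − 5) − 0 = 0, and there is no ∂_3, so H_2 ≅ 0.

As a check, the Euler characteristic is 5 − 10 + 5 = 0, which agrees with 1 − 1 + 0 = 0.

H_0 = Z,  H_1 = Z,  H_2 = 0.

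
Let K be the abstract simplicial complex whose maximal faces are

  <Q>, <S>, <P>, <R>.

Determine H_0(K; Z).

We work with the vertex ordering P < Q < R < S. The simplices of K, each written with vertices in increasing order, are:

  0-simplices (4): P, Q, R, S

giving chain groups C_0 ≅ Z^4.

Now H_k = ker ∂_k / im ∂_{k+1}, so:

  H_0: rank C_0 − rank ∂_1 = 4 − 0 = 4, and there is no ∂_1, so H_0 = Z^4.

H_0 = Z^4.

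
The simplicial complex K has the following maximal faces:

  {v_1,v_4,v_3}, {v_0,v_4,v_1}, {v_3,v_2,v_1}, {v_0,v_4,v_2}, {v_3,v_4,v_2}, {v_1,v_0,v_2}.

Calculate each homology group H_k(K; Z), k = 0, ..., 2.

Fix the vertex order v_0 < v_1 < v_2 < v_3 < v_4 and write every simplex with vertices in increasing order. Then dim K = 2 and the simplices of K are:

  0-simplices (5): [v_0], [v_1], [v_2], [v_3], [v_4]
  1-simplices (9): [v_0,v_1], [v_0,v_2], [v_0,v_4], [v_1,v_2], [v_1,v_3], [v_1,v_4], [v_2,v_3], [v_2,v_4], [v_3,v_4]
  2-simplices (6): [v_0,v_1,v_2], [v_0,v_1,v_4], [v_0,v_2,v_4], [v_1,v_2,v_3], [v_1,v_3,v_4], [v_2,v_3,v_4]

giving chain groups C_0 ≅ Z^5, C_1 ≅ Z^9, C_2 ≅ Z^6.

∂_1: C_1 → C_0 is given by ∂[p,q] = [q] − [p].
As a 5×9 matrix over Z this has rank 4, with invariant factors (1,1,1,1).

Boundary ∂_2: C_2 → C_1 acts by ∂[p,q,r] = [q,r] − [p,r] + [p,q]. For instance
  ∂[v_1,v_3,v_4] = [v_3,v_4] − [v_1,v_4] + [v_1,v_3],
  ∂[v_1,v_2,v_3] = [v_2,v_3] − [v_1,v_3] + [v_1,v_2].
As a 9×6 matrix over Z this has rank 5, with invariant factors (1,1,1,1,1).

Now H_k = ker ∂_k / im ∂_{k+1}, so:

  H_0: rank C_0 − rank ∂_1 = 5 − 4 = 1, and the invariant factors of ∂_1 are all 1, so H_0 ≅ Z.
  H_1: rank ker ∂_1 − rank ∂_2 = (9 − 4) − 5 = 0, and the invariant factors of ∂_2 are all 1, so H_1 ≅ 0.
  H_2: rank ker ∂_2 − rank ∂_3 = (6 − 5) − 0 = 1, and there is no ∂_3, so H_2 ≅ Z.

H_0 = Z,  H_1 = 0,  H_2 = Z.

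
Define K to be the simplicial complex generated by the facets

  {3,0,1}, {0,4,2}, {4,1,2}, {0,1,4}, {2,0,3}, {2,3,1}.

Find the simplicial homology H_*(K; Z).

Fix the vertex order 0 < 1 < 2 < 3 < 4 and write every simplex with vertices in increasing order. Then dim K = 2 and the simplices of K are:

  0-simplices (5): [0], [1], [2], [3], [4]
  1-simplices (9): [0,1], [0,2], [0,3], [0,4], [1,2], [1,3], [1,4], [2,3], [2,4]
  2-simplices (6): [0,1,3], [0,1,4], [0,2,3], [0,2,4], [1,2,3], [1,2,4]

giving chain groups C_0 ≅ Z^5, C_1 ≅ Z^9, C_2 ≅ Z^6.

∂_1: C_1 → C_0 is given by ∂[p,q] = [q] − [p]. For instance
  ∂[1,4] = [4] − [1].
This gives a 5×9 integer matrix of rank 4; reducing to Smith normal form yields diagonal entries (1,1,1,1).

The boundary map ∂_2: C_2 → C_1 sends each 2-simplex [p,q,r] to [q,r] − [p,r] + [p,q]. For instance
  ∂[0,2,4] = [2,4] − [0,4] + [0,2],
  ∂[1,2,4] = [2,4] − [1,4] + [1,2].
As a 9×6 matrix over Z this has rank 5, with invariant factors (1,1,1,1,1).

Reading off H_k = ker ∂_k / im ∂_{k+1}:

  H_0: rank C_0 − rank ∂_1 = 5 − 4 = 1, and the invariant factors of ∂_1 are all 1, so H_0 ≅ Z.
  H_1: rank ker ∂_1 − rank ∂_2 = (9 − 4) − 5 = 0, and the invariant factors of ∂_2 are all 1, so H_1 ≅ 0.
  H_2: rank ker ∂_2 − rank ∂_3 = (6 − 5) − 0 = 1, and there is no ∂_3, so H_2 ≅ Z.

H_0 ≅ Z,  H_1 = 0,  H_2 ≅ Z.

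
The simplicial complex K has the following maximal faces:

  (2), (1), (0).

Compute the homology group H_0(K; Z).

K has 3 vertices.
rank ∂_0 = 0, rank ∂_1 = 0 ⇒ b_0 = 3 − 0 − 0 = 3. So H_0 = Z^3.

H_0 = Z^3.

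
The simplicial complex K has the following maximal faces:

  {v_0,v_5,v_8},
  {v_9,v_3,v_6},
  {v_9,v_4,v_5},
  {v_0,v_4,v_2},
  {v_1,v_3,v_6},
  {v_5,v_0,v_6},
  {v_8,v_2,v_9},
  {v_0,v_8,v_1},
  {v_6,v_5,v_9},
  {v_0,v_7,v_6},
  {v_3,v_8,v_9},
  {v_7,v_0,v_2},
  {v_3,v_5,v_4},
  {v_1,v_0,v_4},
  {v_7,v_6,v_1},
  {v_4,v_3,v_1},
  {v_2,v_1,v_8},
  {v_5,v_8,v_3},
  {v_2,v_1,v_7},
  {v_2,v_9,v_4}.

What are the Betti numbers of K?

b_0 = 1, b_1 = 1, b_2 = 0.

We work with the vertex ordering v_0 < v_1 < v_2 < v_3 < v_4 < v_5 < v_6 < v_7 < v_8 < v_9. The simplices of K, each written with vertices in increasing order, are:

  0-simplices (10): [v_0], [v_1], [v_2], [v_3], [v_4], [v_5], [v_6], [v_7], [v_8], [v_9]
  1-simplices (30): (30 of them)
  2-simplices (20): (20 of them)

giving chain groups C_0 ≅ Z^10, C_1 ≅ Z^30, C_2 ≅ Z^20.

∂_1: C_1 → C_0 sends each edge [p,q] (with p < q) to q − p.
The resulting 10×30 matrix has rank 9, and its Smith normal form has invariant factors (1,1,1,1,1,1,1,1,1).

The boundary map ∂_2: C_2 → C_1 acts by ∂[p,q,r] = [q,r] − [p,r] + [p,q]. For instance
  ∂[v_2,v_8,v_9] = [v_8,v_9] − [v_2,v_9] + [v_2,v_8],
  ∂[v_0,v_5,v_6] = [v_5,v_6] − [v_0,v_6] + [v_0,v_5].
The 30×20 boundary matrix has rank 20 and Smith normal form diag(1,1,1,1,1,1,1,1,1,1,1,1,1,1,1,1,1,1,1,2).

Computing H_k = (kernel of ∂_k) / (image of ∂_{k+1}):

  H_0: rank C_0 − rank ∂_1 = 10 − 9 = 1, and the invariant factors of ∂_1 are all 1, so H_0 ≅ Z.
  H_1: rank ker ∂_1 − rank ∂_2 = (30 − 9) − 20 = 1, and ∂_2 has invariant factor 2 > 1, so H_1 ≅ Z ⊕ Z/2.
  H_2: rank ker ∂_2 − rank ∂_3 = (20 − 20) − 0 = 0, and there is no ∂_3, so H_2 ≅ 0.

As a check, the Euler characteristic is 10 − 30 + 20 = 0, which agrees with 1 − 1 + 0 = 0.

Hence the Betti numbers are b_0 = 1, b_1 = 1, b_2 = 0.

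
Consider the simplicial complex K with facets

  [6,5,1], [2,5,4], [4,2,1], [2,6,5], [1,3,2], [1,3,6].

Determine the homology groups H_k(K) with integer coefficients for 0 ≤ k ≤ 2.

H_0 = Z,  H_1 = Z,  H_2 = 0.

Fix the vertex order 1 < 2 < 3 < 4 < 5 < 6 and write every simplex with vertices in increasing order. Then dim K = 2 and the simplices of K are:

  0-simplices (6): [1], [2], [3], [4], [5], [6]
  1-simplices (12): [1,2], [1,3], [1,4], [1,5], [1,6], [2,3], [2,4], [2,5], [2,6], [3,6], [4,5], [5,6]
  2-simplices (6): [1,2,3], [1,2,4], [1,3,6], [1,5,6], [2,4,5], [2,5,6]

so the chain groups are C_0 ≅ Z^6, C_1 ≅ Z^12, C_2 ≅ Z^6.

The boundary map ∂_1: C_1 → C_0 maps an edge to its endpoints' difference, ∂[p,q] = q − p. For instance
  ∂[2,5] = [5] − [2].
As a 6×12 matrix over Z this has rank 5, with invariant factors (1,1,1,1,1).

The boundary map ∂_2: C_2 → C_1 acts by ∂[p,q,r] = [q,r] − [p,r] + [p,q]. For instance
  ∂[2,4,5] = [4,5] − [2,5] + [2,4],
  ∂[2,5,6] = [5,6] − [2,6] + [2,5].
As a 12×6 matrix over Z this has rank 6, with invariant factors (1,1,1,1,1,1).

Computing H_k = (kernel of ∂_k) / (image of ∂_{k+1}):

  H_0: rank C_0 − rank ∂_1 = 6 − 5 = 1, and the invariant factors of ∂_1 are all 1, so H_0 = Z.
  H_1: rank ker ∂_1 − rank ∂_2 = (12 − 5) − 6 = 1, and the invariant factors of ∂_2 are all 1, so H_1 = Z.
  H_2: rank ker ∂_2 − rank ∂_3 = (6 − 6) − 0 = 0, and there is no ∂_3, so H_2 = 0.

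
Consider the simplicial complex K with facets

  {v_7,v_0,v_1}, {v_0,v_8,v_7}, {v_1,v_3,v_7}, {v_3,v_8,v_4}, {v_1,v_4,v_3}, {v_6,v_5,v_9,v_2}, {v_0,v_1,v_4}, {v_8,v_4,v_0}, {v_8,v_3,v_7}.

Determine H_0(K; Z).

H_0 ≅ Z^2.

Fix the vertex order v_0 < v_1 < v_2 < v_3 < v_4 < v_5 < v_6 < v_7 < v_8 < v_9 and write every simplex with vertices in increasing order. Then dim K = 3 and the simplices of K are:

  0-simplices (10): [v_0], [v_1], [v_2], [v_3], [v_4], [v_5], [v_6], [v_7], [v_8], [v_9]
  1-simplices (18): (18 of them)
  2-simplices (12): (12 of them)
  3-simplices (1): [v_2,v_5,v_6,v_9]

giving chain groups C_0 ≅ Z^10, C_1 ≅ Z^18, C_2 ≅ Z^12, C_3 ≅ Z^1.

∂_1: C_1 → C_0 is given by ∂[p,q] = [q] − [p].
As a 10×18 matrix over Z this has rank 8, with invariant factors (1,1,1,1,1,1,1,1).

∂_2: C_2 → C_1 sends each 2-simplex [p,q,r] to [q,r] − [p,r] + [p,q]. For instance
  ∂[v_0,v_1,v_7] = [v_1,v_7] − [v_0,v_7] + [v_0,v_1],
  ∂[v_1,v_3,v_4] = [v_3,v_4] − [v_1,v_4] + [v_1,v_3].
As a 18×12 matrix over Z this has rank 10, with invariant factors (1,1,1,1,1,1,1,1,1,1).

The boundary map ∂_3: C_3 → C_2 sends each 3-simplex σ to the alternating sum Σ_i (−1)^i (σ with its i-th vertex removed). For instance
  ∂[v_2,v_5,v_6,v_9] = [v_5,v_6,v_9] − [v_2,v_6,v_9] + [v_2,v_5,v_9] − [v_2,v_5,v_6].
The 12×1 boundary matrix has rank 1 and Smith normal form diag(1).

Reading off H_k = ker ∂_k / im ∂_{k+1}:

  H_0: rank C_0 − rank ∂_1 = 10 − 8 = 2, and the invariant factors of ∂_1 are all 1, so H_0 ≅ Z^2.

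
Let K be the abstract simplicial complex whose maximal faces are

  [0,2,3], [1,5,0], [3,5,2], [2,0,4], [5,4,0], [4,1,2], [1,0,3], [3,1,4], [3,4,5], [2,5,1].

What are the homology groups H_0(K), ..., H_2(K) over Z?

K has 6 vertices, 15 edges, 10 triangles.
rank ∂_0 = 0, rank ∂_1 = 5 ⇒ b_0 = 6 − 0 − 5 = 1; all invariant factors of ∂_1 are 1 so no torsion. So H_0 ≅ Z.
rank ∂_1 = 5, rank ∂_2 = 10 ⇒ b_1 = 15 − 5 − 10 = 0; ∂_2 has invariant factor(s) [2] giving torsion. So H_1 ≅ Z/2.
rank ∂_2 = 10, rank ∂_3 = 0 ⇒ b_2 = 10 − 10 − 0 = 0. So H_2 ≅ 0.

H_0 ≅ Z,  H_1 ≅ Z/2,  H_2 = 0.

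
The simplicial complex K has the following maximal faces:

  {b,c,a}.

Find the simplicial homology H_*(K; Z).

Fix the vertex order a < b < c and write every simplex with vertices in increasing order. Then dim K = 2 and the simplices of K are:

  0-simplices (3): a, b, c
  1-simplices (3): ab, ac, bc
  2-simplices (1): abc

Hence C_0 ≅ Z^3, C_1 ≅ Z^3, C_2 ≅ Z^1.

Boundary ∂_1: C_1 → C_0 sends each edge [p,q] (with p < q) to q − p.
The resulting 3×3 matrix has rank 2, and its Smith normal form has invariant factors (1,1).

∂_2: C_2 → C_1 sends each 2-simplex [p,q,r] to [q,r] − [p,r] + [p,q]. For instance
  ∂abc = bc − ac + ab.
As a 3×1 matrix over Z this has rank 1, with invariant factors (1).

Computing H_k = (kernel of ∂_k) / (image of ∂_{k+1}):

  H_0: rank C_0 − rank ∂_1 = 3 − 2 = 1, and the invariant factors of ∂_1 are all 1, so H_0 = Z.
  H_1: rank ker ∂_1 − rank ∂_2 = (3 − 2) − 1 = 0, and the invariant factors of ∂_2 are all 1, so H_1 = 0.
  H_2: rank ker ∂_2 − rank ∂_3 = (1 − 1) − 0 = 0, and there is no ∂_3, so H_2 = 0.

(K is a triangulation of the 2-simplex.)

H_0 = Z,  H_1 = 0,  H_2 = 0.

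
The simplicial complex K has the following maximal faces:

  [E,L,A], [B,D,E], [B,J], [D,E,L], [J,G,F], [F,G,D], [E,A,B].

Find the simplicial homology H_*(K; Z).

Fix the vertex order A < B < D < E < F < G < J < L and write every simplex with vertices in increasing order. Then dim K = 2 and the simplices of K are:

  0-simplices (8): A, B, D, E, F, G, J, L
  1-simplices (14): AB, AE, AL, BD, BE, BJ, DE, DF, DG, DL, EL, FG, FJ, GJ
  2-simplices (6): ABE, AEL, BDE, DEL, DFG, FGJ

giving chain groups C_0 ≅ Z^8, C_1 ≅ Z^14, C_2 ≅ Z^6.

Boundary ∂_1: C_1 → C_0 maps an edge to its endpoints' difference, ∂[p,q] = q − p. For instance
  ∂DG = G − D.
The resulting 8×14 matrix has rank 7, and its Smith normal form has invariant factors (1,1,1,1,1,1,1).

The boundary map ∂_2: C_2 → C_1 sends each 2-simplex [p,q,r] to [q,r] − [p,r] + [p,q]. For instance
  ∂BDE = DE − BE + BD,
  ∂DFG = FG − DG + DF.
The resulting 14×6 matrix has rank 6, and its Smith normal form has invariant factors (1,1,1,1,1,1).

Now H_k = ker ∂_k / im ∂_{k+1}, so:

  H_0: rank C_0 − rank ∂_1 = 8 − 7 = 1, and the invariant factors of ∂_1 are all 1, so H_0 ≅ Z.
  H_1: rank ker ∂_1 − rank ∂_2 = (14 − 7) − 6 = 1, and the invariant factors of ∂_2 are all 1, so H_1 ≅ Z.
  H_2: rank ker ∂_2 − rank ∂_3 = (6 − 6) − 0 = 0, and there is no ∂_3, so H_2 ≅ 0.

As a check, the Euler characteristic is 8 − 14 + 6 = 0, which agrees with 1 − 1 + 0 = 0.

H_0 = Z,  H_1 = Z,  H_2 = 0.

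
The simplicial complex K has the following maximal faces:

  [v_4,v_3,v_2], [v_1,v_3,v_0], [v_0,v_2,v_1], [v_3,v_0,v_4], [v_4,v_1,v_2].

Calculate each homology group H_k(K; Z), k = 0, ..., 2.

H_0 ≅ Z,  H_1 ≅ Z,  H_2 = 0.

K has 5 vertices, 10 edges, 5 triangles.
rank ∂_0 = 0, rank ∂_1 = 4 ⇒ b_0 = 5 − 0 − 4 = 1; all invariant factors of ∂_1 are 1 so no torsion. So H_0 ≅ Z.
rank ∂_1 = 4, rank ∂_2 = 5 ⇒ b_1 = 10 − 4 − 5 = 1; all invariant factors of ∂_2 are 1 so no torsion. So H_1 ≅ Z.
rank ∂_2 = 5, rank ∂_3 = 0 ⇒ b_2 = 5 − 5 − 0 = 0. So H_2 ≅ 0.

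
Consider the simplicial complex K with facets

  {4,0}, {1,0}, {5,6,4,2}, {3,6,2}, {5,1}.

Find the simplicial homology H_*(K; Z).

Take the total order 0 < 1 < 2 < 3 < 4 < 5 < 6 on the vertex set. Then K (dimension 3) consists of the simplices:

  0-simplices (7): [0], [1], [2], [3], [4], [5], [6]
  1-simplices (11): [0,1], [0,4], [1,5], [2,3], [2,4], [2,5], [2,6], [3,6], [4,5], [4,6], [5,6]
  2-simplices (5): [2,3,6], [2,4,5], [2,4,6], [2,5,6], [4,5,6]
  3-simplices (1): [2,4,5,6]

so the chain groups are C_0 ≅ Z^7, C_1 ≅ Z^11, C_2 ≅ Z^5, C_3 ≅ Z^1.

The boundary map ∂_1: C_1 → C_0 is given by ∂[p,q] = [q] − [p].
The resulting 7×11 matrix has rank 6, and its Smith normal form has invariant factors (1,1,1,1,1,1).

The boundary map ∂_2: C_2 → C_1 maps a triangle to the signed sum of its edges. For instance
  ∂[2,3,6] = [3,6] − [2,6] + [2,3],
  ∂[2,4,6] = [4,6] − [2,6] + [2,4].
The 11×5 boundary matrix has rank 4 and Smith normal form diag(1,1,1,1).

The boundary map ∂_3: C_3 → C_2 sends each 3-simplex σ to the alternating sum Σ_i (−1)^i (σ with its i-th vertex removed). For instance
  ∂[2,4,5,6] = [4,5,6] − [2,5,6] + [2,4,6] − [2,4,5].
The resulting 5×1 matrix has rank 1, and its Smith normal form has invariant factors (1).

Reading off H_k = ker ∂_k / im ∂_{k+1}:

  H_0: rank C_0 − rank ∂_1 = 7 − 6 = 1, and the invariant factors of ∂_1 are all 1, so H_0 = Z.
  H_1: rank ker ∂_1 − rank ∂_2 = (11 − 6) − 4 = 1, and the invariant factors of ∂_2 are all 1, so H_1 = Z.
  H_2: rank ker ∂_2 − rank ∂_3 = (5 − 4) − 1 = 0, and the invariant factors of ∂_3 are all 1, so H_2 = 0.
  H_3: rank ker ∂_3 − rank ∂_4 = (1 − 1) − 0 = 0, and there is no ∂_4, so H_3 = 0.

As a check, the Euler characteristic is 7 − 11 + 5 − 1 = 0, which agrees with 1 − 1 + 0 − 0 = 0.

H_0 ≅ Z,  H_1 ≅ Z,  H_2 = 0,  H_3 = 0.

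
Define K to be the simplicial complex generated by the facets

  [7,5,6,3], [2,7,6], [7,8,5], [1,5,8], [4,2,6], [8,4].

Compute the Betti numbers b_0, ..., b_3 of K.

b_0 = 1, b_1 = 1, b_2 = 0, b_3 = 0.

Order the vertices as 1 < 2 < 3 < 4 < 5 < 6 < 7 < 8. Listing each simplex with vertices in this order, K has dimension 3 with simplices:

  0-simplices (8): [1], [2], [3], [4], [5], [6], [7], [8]
  1-simplices (15): [1,5], [1,8], [2,4], [2,6], [2,7], [3,5], [3,6], [3,7], [4,6], [4,8], [5,6], [5,7], [5,8], [6,7], [7,8]
  2-simplices (8): [1,5,8], [2,4,6], [2,6,7], [3,5,6], [3,5,7], [3,6,7], [5,6,7], [5,7,8]
  3-simplices (1): [3,5,6,7]

giving chain groups C_0 ≅ Z^8, C_1 ≅ Z^15, C_2 ≅ Z^8, C_3 ≅ Z^1.

Boundary ∂_1: C_1 → C_0 is given by ∂[p,q] = [q] − [p]. For instance
  ∂[4,8] = [8] − [4].
As a 8×15 matrix over Z this has rank 7, with invariant factors (1,1,1,1,1,1,1).

The boundary map ∂_2: C_2 → C_1 sends each 2-simplex [p,q,r] to [q,r] − [p,r] + [p,q]. For instance
  ∂[2,6,7] = [6,7] − [2,7] + [2,6],
  ∂[3,6,7] = [6,7] − [3,7] + [3,6].
As a 15×8 matrix over Z this has rank 7, with invariant factors (1,1,1,1,1,1,1).

Boundary ∂_3: C_3 → C_2 sends each 3-simplex σ to the alternating sum Σ_i (−1)^i (σ with its i-th vertex removed). For instance
  ∂[3,5,6,7] = [5,6,7] − [3,6,7] + [3,5,7] − [3,5,6].
The resulting 8×1 matrix has rank 1, and its Smith normal form has invariant factors (1).

Reading off H_k = ker ∂_k / im ∂_{k+1}:

  H_0: rank C_0 − rank ∂_1 = 8 − 7 = 1, and the invariant factors of ∂_1 are all 1, so H_0 ≅ Z.
  H_1: rank ker ∂_1 − rank ∂_2 = (15 − 7) − 7 = 1, and the invariant factors of ∂_2 are all 1, so H_1 ≅ Z.
  H_2: rank ker ∂_2 − rank ∂_3 = (8 − 7) − 1 = 0, and the invariant factors of ∂_3 are all 1, so H_2 ≅ 0.
  H_3: rank ker ∂_3 − rank ∂_4 = (1 − 1) − 0 = 0, and there is no ∂_4, so H_3 ≅ 0.

Hence the Betti numbers are b_0 = 1, b_1 = 1, b_2 = 0, b_3 = 0.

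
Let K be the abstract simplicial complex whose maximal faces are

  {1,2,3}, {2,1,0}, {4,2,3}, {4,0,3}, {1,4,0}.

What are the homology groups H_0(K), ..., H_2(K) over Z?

H_0 = Z,  H_1 = Z,  H_2 = 0.

Fix the vertex order 0 < 1 < 2 < 3 < 4 and write every simplex with vertices in increasing order. Then dim K = 2 and the simplices of K are:

  0-simplices (5): [0], [1], [2], [3], [4]
  1-simplices (10): [0,1], [0,2], [0,3], [0,4], [1,2], [1,3], [1,4], [2,3], [2,4], [3,4]
  2-simplices (5): [0,1,2], [0,1,4], [0,3,4], [1,2,3], [2,3,4]

giving chain groups C_0 ≅ Z^5, C_1 ≅ Z^10, C_2 ≅ Z^5.

Boundary ∂_1: C_1 → C_0 sends each edge [p,q] (with p < q) to q − p. For instance
  ∂[0,3] = [3] − [0].
As a 5×10 matrix over Z this has rank 4, with invariant factors (1,1,1,1).

Boundary ∂_2: C_2 → C_1 maps a triangle to the signed sum of its edges. For instance
  ∂[0,3,4] = [3,4] − [0,4] + [0,3],
  ∂[2,3,4] = [3,4] − [2,4] + [2,3].
As a 10×5 matrix over Z this has rank 5, with invariant factors (1,1,1,1,1).

Reading off H_k = ker ∂_k / im ∂_{k+1}:

  H_0: rank C_0 − rank ∂_1 = 5 − 4 = 1, and the invariant factors of ∂_1 are all 1, so H_0 = Z.
  H_1: rank ker ∂_1 − rank ∂_2 = (10 − 4) − 5 = 1, and the invariant factors of ∂_2 are all 1, so H_1 = Z.
  H_2: rank ker ∂_2 − rank ∂_3 = (5 − 5) − 0 = 0, and there is no ∂_3, so H_2 = 0.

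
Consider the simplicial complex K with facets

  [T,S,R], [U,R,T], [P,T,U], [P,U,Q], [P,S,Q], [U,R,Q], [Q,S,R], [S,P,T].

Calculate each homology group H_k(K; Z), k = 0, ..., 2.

Take the total order P < Q < R < S < T < U on the vertex set. Then K (dimension 2) consists of the simplices:

  0-simplices (6): P, Q, R, S, T, U
  1-simplices (12): PQ, PS, PT, PU, QR, QS, QU, RS, RT, RU, ST, TU
  2-simplices (8): PQS, PQU, PST, PTU, QRS, QRU, RST, RTU

giving chain groups C_0 ≅ Z^6, C_1 ≅ Z^12, C_2 ≅ Z^8.

Boundary ∂_1: C_1 → C_0 is given by ∂[p,q] = [q] − [p].
The 6×12 boundary matrix has rank 5 and Smith normal form diag(1,1,1,1,1).

Boundary ∂_2: C_2 → C_1 acts by ∂[p,q,r] = [q,r] − [p,r] + [p,q]. For instance
  ∂QRS = RS − QS + QR,
  ∂PQU = QU − PU + PQ.
The 12×8 boundary matrix has rank 7 and Smith normal form diag(1,1,1,1,1,1,1).

From H_k ≅ ker(∂_k) / im(∂_{k+1}) we obtain:

  H_0: rank C_0 − rank ∂_1 = 6 − 5 = 1, and the invariant factors of ∂_1 are all 1, so H_0 ≅ Z.
  H_1: rank ker ∂_1 − rank ∂_2 = (12 − 5) − 7 = 0, and the invariant factors of ∂_2 are all 1, so H_1 ≅ 0.
  H_2: rank ker ∂_2 − rank ∂_3 = (8 − 7) − 0 = 1, and there is no ∂_3, so H_2 ≅ Z.

As a check, the Euler characteristic is 6 − 12 + 8 = 2, which agrees with 1 − 0 + 1 = 2.

H_0 = Z,  H_1 = 0,  H_2 = Z.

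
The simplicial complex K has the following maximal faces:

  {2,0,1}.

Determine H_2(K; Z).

H_2 ≅ 0.

We work with the vertex ordering 0 < 1 < 2. The simplices of K, each written with vertices in increasing order, are:

  0-simplices (3): [0], [1], [2]
  1-simplices (3): [0,1], [0,2], [1,2]
  2-simplices (1): [0,1,2]

so the chain groups are C_0 ≅ Z^3, C_1 ≅ Z^3, C_2 ≅ Z^1.

The boundary map ∂_1: C_1 → C_0 maps an edge to its endpoints' difference, ∂[p,q] = q − p.
This gives a 3×3 integer matrix of rank 2; reducing to Smith normal form yields diagonal entries (1,1).

Boundary ∂_2: C_2 → C_1 acts by ∂[p,q,r] = [q,r] − [p,r] + [p,q]. For instance
  ∂[0,1,2] = [1,2] − [0,2] + [0,1].
This gives a 3×1 integer matrix of rank 1; reducing to Smith normal form yields diagonal entries (1).

Computing H_k = (kernel of ∂_k) / (image of ∂_{k+1}):

  H_2: rank ker ∂_2 − rank ∂_3 = (1 − 1) − 0 = 0, and there is no ∂_3, so H_2 ≅ 0.

(K is a triangulation of the 2-simplex.)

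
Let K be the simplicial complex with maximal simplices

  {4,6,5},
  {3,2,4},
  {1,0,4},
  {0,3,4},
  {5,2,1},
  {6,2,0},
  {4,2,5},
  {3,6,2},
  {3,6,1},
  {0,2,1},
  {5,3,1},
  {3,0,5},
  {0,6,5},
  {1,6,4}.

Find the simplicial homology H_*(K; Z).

K has 7 vertices, 21 edges, 14 triangles.
rank ∂_0 = 0, rank ∂_1 = 6 ⇒ b_0 = 7 − 0 − 6 = 1; all invariant factors of ∂_1 are 1 so no torsion. So H_0 ≅ Z.
rank ∂_1 = 6, rank ∂_2 = 13 ⇒ b_1 = 21 − 6 − 13 = 2; all invariant factors of ∂_2 are 1 so no torsion. So H_1 ≅ Z^2.
rank ∂_2 = 13, rank ∂_3 = 0 ⇒ b_2 = 14 − 13 − 0 = 1. So H_2 ≅ Z.

H_0 ≅ Z,  H_1 ≅ Z^2,  H_2 ≅ Z.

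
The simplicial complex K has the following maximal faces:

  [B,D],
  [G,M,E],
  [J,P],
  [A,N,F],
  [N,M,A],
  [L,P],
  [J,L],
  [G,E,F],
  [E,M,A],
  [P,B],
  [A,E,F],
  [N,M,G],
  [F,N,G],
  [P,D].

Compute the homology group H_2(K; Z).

H_2 = Z.

Fix the vertex order A < B < D < E < F < G < J < L < M < N < P and write every simplex with vertices in increasing order. Then dim K = 2 and the simplices of K are:

  0-simplices (11): A, B, D, E, F, G, J, L, M, N, P
  1-simplices (18): AE, AF, AM, AN, BD, BP, DP, EF, EG, EM, FG, FN, GM, GN, JL, JP, LP, MN
  2-simplices (8): AEF, AEM, AFN, AMN, EFG, EGM, FGN, GMN

so the chain groups are C_0 ≅ Z^11, C_1 ≅ Z^18, C_2 ≅ Z^8.

Boundary ∂_1: C_1 → C_0 is given by ∂[p,q] = [q] − [p]. For instance
  ∂EG = G − E.
The resulting 11×18 matrix has rank 9, and its Smith normal form has invariant factors (1,1,1,1,1,1,1,1,1).

The boundary map ∂_2: C_2 → C_1 maps a triangle to the signed sum of its edges. For instance
  ∂AFN = FN − AN + AF,
  ∂AMN = MN − AN + AM.
The 18×8 boundary matrix has rank 7 and Smith normal form diag(1,1,1,1,1,1,1).

Reading off H_k = ker ∂_k / im ∂_{k+1}:

  H_2: rank ker ∂_2 − rank ∂_3 = (8 − 7) − 0 = 1, and there is no ∂_3, so H_2 = Z.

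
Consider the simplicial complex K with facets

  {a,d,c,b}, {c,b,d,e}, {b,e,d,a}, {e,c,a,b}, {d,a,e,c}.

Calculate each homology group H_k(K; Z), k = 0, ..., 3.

H_0 ≅ Z,  H_1 = 0,  H_2 = 0,  H_3 ≅ Z.

Fix the vertex order a < b < c < d < e and write every simplex with vertices in increasing order. Then dim K = 3 and the simplices of K are:

  0-simplices (5): a, b, c, d, e
  1-simplices (10): ab, ac, ad, ae, bc, bd, be, cd, ce, de
  2-simplices (10): abc, abd, abe, acd, ace, ade, bcd, bce, bde, cde
  3-simplices (5): abcd, abce, abde, acde, bcde

so the chain groups are C_0 ≅ Z^5, C_1 ≅ Z^10, C_2 ≅ Z^10, C_3 ≅ Z^5.

∂_1: C_1 → C_0 is given by ∂[p,q] = [q] − [p]. For instance
  ∂ac = c − a.
The resulting 5×10 matrix has rank 4, and its Smith normal form has invariant factors (1,1,1,1).

∂_2: C_2 → C_1 sends each 2-simplex [p,q,r] to [q,r] − [p,r] + [p,q]. For instance
  ∂ade = de − ae + ad,
  ∂acd = cd − ad + ac.
As a 10×10 matrix over Z this has rank 6, with invariant factors (1,1,1,1,1,1).

∂_3: C_3 → C_2 sends each 3-simplex σ to the alternating sum Σ_i (−1)^i (σ with its i-th vertex removed). For instance
  ∂acde = cde − ade + ace − acd,
  ∂abce = bce − ace + abe − abc.
The resulting 10×5 matrix has rank 4, and its Smith normal form has invariant factors (1,1,1,1).

Reading off H_k = ker ∂_k / im ∂_{k+1}:

  H_0: rank C_0 − rank ∂_1 = 5 − 4 = 1, and the invariant factors of ∂_1 are all 1, so H_0 ≅ Z.
  H_1: rank ker ∂_1 − rank ∂_2 = (10 − 4) − 6 = 0, and the invariant factors of ∂_2 are all 1, so H_1 ≅ 0.
  H_2: rank ker ∂_2 − rank ∂_3 = (10 − 6) − 4 = 0, and the invariant factors of ∂_3 are all 1, so H_2 ≅ 0.
  H_3: rank ker ∂_3 − rank ∂_4 = (5 − 4) − 0 = 1, and there is no ∂_4, so H_3 ≅ Z.

(K is a triangulation of the 3-sphere S^3.)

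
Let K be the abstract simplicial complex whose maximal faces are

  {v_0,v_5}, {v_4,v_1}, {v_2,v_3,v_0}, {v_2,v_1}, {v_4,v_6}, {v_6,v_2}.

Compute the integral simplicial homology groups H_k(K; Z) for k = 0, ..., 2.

Fix the vertex order v_0 < v_1 < v_2 < v_3 < v_4 < v_5 < v_6 and write every simplex with vertices in increasing order. Then dim K = 2 and the simplices of K are:

  0-simplices (7): [v_0], [v_1], [v_2], [v_3], [v_4], [v_5], [v_6]
  1-simplices (8): [v_0,v_2], [v_0,v_3], [v_0,v_5], [v_1,v_2], [v_1,v_4], [v_2,v_3], [v_2,v_6], [v_4,v_6]
  2-simplices (1): [v_0,v_2,v_3]

giving chain groups C_0 ≅ Z^7, C_1 ≅ Z^8, C_2 ≅ Z^1.

The boundary map ∂_1: C_1 → C_0 is given by ∂[p,q] = [q] − [p].
This gives a 7×8 integer matrix of rank 6; reducing to Smith normal form yields diagonal entries (1,1,1,1,1,1).

Boundary ∂_2: C_2 → C_1 acts by ∂[p,q,r] = [q,r] − [p,r] + [p,q]. For instance
  ∂[v_0,v_2,v_3] = [v_2,v_3] − [v_0,v_3] + [v_0,v_2].
The resulting 8×1 matrix has rank 1, and its Smith normal form has invariant factors (1).

From H_k ≅ ker(∂_k) / im(∂_{k+1}) we obtain:

  H_0: rank C_0 − rank ∂_1 = 7 − 6 = 1, and the invariant factors of ∂_1 are all 1, so H_0 = Z.
  H_1: rank ker ∂_1 − rank ∂_2 = (8 − 6) − 1 = 1, and the invariant factors of ∂_2 are all 1, so H_1 = Z.
  H_2: rank ker ∂_2 − rank ∂_3 = (1 − 1) − 0 = 0, and there is no ∂_3, so H_2 = 0.

H_0 = Z,  H_1 = Z,  H_2 = 0.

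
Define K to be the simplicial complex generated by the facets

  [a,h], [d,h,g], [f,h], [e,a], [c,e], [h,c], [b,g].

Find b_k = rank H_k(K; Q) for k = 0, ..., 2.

b_0 = 1, b_1 = 1, b_2 = 0.

We work with the vertex ordering a < b < c < d < e < f < g < h. The simplices of K, each written with vertices in increasing order, are:

  0-simplices (8): a, b, c, d, e, f, g, h
  1-simplices (9): ae, ah, bg, ce, ch, dg, dh, fh, gh
  2-simplices (1): dgh

Hence C_0 ≅ Z^8, C_1 ≅ Z^9, C_2 ≅ Z^1.

Boundary ∂_1: C_1 → C_0 maps an edge to its endpoints' difference, ∂[p,q] = q − p.
As a 8×9 matrix over Z this has rank 7, with invariant factors (1,1,1,1,1,1,1).

The boundary map ∂_2: C_2 → C_1 sends each 2-simplex [p,q,r] to [q,r] − [p,r] + [p,q]. For instance
  ∂dgh = gh − dh + dg.
As a 9×1 matrix over Z this has rank 1, with invariant factors (1).

From H_k ≅ ker(∂_k) / im(∂_{k+1}) we obtain:

  H_0: rank C_0 − rank ∂_1 = 8 − 7 = 1, and the invariant factors of ∂_1 are all 1, so H_0 ≅ Z.
  H_1: rank ker ∂_1 − rank ∂_2 = (9 − 7) − 1 = 1, and the invariant factors of ∂_2 are all 1, so H_1 ≅ Z.
  H_2: rank ker ∂_2 − rank ∂_3 = (1 − 1) − 0 = 0, and there is no ∂_3, so H_2 ≅ 0.

Hence the Betti numbers are b_0 = 1, b_1 = 1, b_2 = 0.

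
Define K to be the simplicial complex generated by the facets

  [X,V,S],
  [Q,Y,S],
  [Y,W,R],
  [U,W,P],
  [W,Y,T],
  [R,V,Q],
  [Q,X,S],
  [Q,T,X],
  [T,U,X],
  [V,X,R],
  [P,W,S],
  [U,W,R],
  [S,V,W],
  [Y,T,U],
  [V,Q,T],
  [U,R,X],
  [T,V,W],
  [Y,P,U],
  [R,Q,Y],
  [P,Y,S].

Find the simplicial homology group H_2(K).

H_2 ≅ 0.

Fix the vertex order P < Q < R < S < T < U < V < W < X < Y and write every simplex with vertices in increasing order. Then dim K = 2 and the simplices of K are:

  0-simplices (10): P, Q, R, S, T, U, V, W, X, Y
  1-simplices (30): PS, PU, PW, PY, QR, QS, QT, QV, QX, QY, RU, RV, RW, RX, RY, SV, SW, SX, SY, TU, TV, TW, TX, TY, UW, UX, UY, VW, VX, WY
  2-simplices (20): PSW, PSY, PUW, PUY, QRV, QRY, QSX, QSY, QTV, QTX, RUW, RUX, RVX, RWY, SVW, SVX, TUX, TUY, TVW, TWY

Hence C_0 ≅ Z^10, C_1 ≅ Z^30, C_2 ≅ Z^20.

Boundary ∂_1: C_1 → C_0 sends each edge [p,q] (with p < q) to q − p. For instance
  ∂TW = W − T.
As a 10×30 matrix over Z this has rank 9, with invariant factors (1,1,1,1,1,1,1,1,1).

∂_2: C_2 → C_1 acts by ∂[p,q,r] = [q,r] − [p,r] + [p,q]. For instance
  ∂TUX = UX − TX + TU,
  ∂RUX = UX − RX + RU.
This gives a 30×20 integer matrix of rank 20; reducing to Smith normal form yields diagonal entries (1,1,1,1,1,1,1,1,1,1,1,1,1,1,1,1,1,1,1,2).

Now H_k = ker ∂_k / im ∂_{k+1}, so:

  H_2: rank ker ∂_2 − rank ∂_3 = (20 − 20) − 0 = 0, and there is no ∂_3, so H_2 = 0.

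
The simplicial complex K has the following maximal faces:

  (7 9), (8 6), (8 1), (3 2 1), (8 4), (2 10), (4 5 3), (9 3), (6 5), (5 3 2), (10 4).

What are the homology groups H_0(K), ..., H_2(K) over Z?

Order the vertices as 1 < 2 < 3 < 4 < 5 < 6 < 7 < 8 < 9 < 10. Listing each simplex with vertices in this order, K has dimension 2 with simplices:

  0-simplices (10): [1], [2], [3], [4], [5], [6], [7], [8], [9], [10]
  1-simplices (15): [1,2], [1,3], [1,8], [2,3], [2,5], [2,10], [3,4], [3,5], [3,9], [4,5], [4,8], [4,10], [5,6], [6,8], [7,9]
  2-simplices (3): [1,2,3], [2,3,5], [3,4,5]

so the chain groups are C_0 ≅ Z^10, C_1 ≅ Z^15, C_2 ≅ Z^3.

∂_1: C_1 → C_0 sends each edge [p,q] (with p < q) to q − p. For instance
  ∂[4,10] = [10] − [4].
The resulting 10×15 matrix has rank 9, and its Smith normal form has invariant factors (1,1,1,1,1,1,1,1,1).

Boundary ∂_2: C_2 → C_1 acts by ∂[p,q,r] = [q,r] − [p,r] + [p,q]. For instance
  ∂[1,2,3] = [2,3] − [1,3] + [1,2],
  ∂[2,3,5] = [3,5] − [2,5] + [2,3].
This gives a 15×3 integer matrix of rank 3; reducing to Smith normal form yields diagonal entries (1,1,1).

Now H_k = ker ∂_k / im ∂_{k+1}, so:

  H_0: rank C_0 − rank ∂_1 = 10 − 9 = 1, and the invariant factors of ∂_1 are all 1, so H_0 ≅ Z.
  H_1: rank ker ∂_1 − rank ∂_2 = (15 − 9) − 3 = 3, and the invariant factors of ∂_2 are all 1, so H_1 ≅ Z^3.
  H_2: rank ker ∂_2 − rank ∂_3 = (3 − 3) − 0 = 0, and there is no ∂_3, so H_2 ≅ 0.

H_0 ≅ Z,  H_1 ≅ Z^3,  H_2 = 0.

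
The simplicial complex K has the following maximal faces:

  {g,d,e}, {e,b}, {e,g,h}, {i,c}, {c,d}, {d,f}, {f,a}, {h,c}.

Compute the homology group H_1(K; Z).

H_1 ≅ Z.

Take the total order a < b < c < d < e < f < g < h < i on the vertex set. Then K (dimension 2) consists of the simplices:

  0-simplices (9): a, b, c, d, e, f, g, h, i
  1-simplices (11): af, be, cd, ch, ci, de, df, dg, eg, eh, gh
  2-simplices (2): deg, egh

giving chain groups C_0 ≅ Z^9, C_1 ≅ Z^11, C_2 ≅ Z^2.

Boundary ∂_1: C_1 → C_0 is given by ∂[p,q] = [q] − [p].
The resulting 9×11 matrix has rank 8, and its Smith normal form has invariant factors (1,1,1,1,1,1,1,1).

Boundary ∂_2: C_2 → C_1 maps a triangle to the signed sum of its edges. For instance
  ∂deg = eg − dg + de,
  ∂egh = gh − eh + eg.
The resulting 11×2 matrix has rank 2, and its Smith normal form has invariant factors (1,1).

Computing H_k = (kernel of ∂_k) / (image of ∂_{k+1}):

  H_1: rank ker ∂_1 − rank ∂_2 = (11 − 8) − 2 = 1, and the invariant factors of ∂_2 are all 1, so H_1 = Z.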